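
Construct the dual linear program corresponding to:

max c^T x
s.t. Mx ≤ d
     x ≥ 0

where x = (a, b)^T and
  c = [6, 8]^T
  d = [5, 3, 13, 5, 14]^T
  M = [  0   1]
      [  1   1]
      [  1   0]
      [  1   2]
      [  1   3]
Minimize: z = 5y1 + 3y2 + 13y3 + 5y4 + 14y5

Subject to:
  C1: -y2 - y3 - y4 - y5 ≤ -6
  C2: -y1 - y2 - 2y4 - 3y5 ≤ -8
  y1, y2, y3, y4, y5 ≥ 0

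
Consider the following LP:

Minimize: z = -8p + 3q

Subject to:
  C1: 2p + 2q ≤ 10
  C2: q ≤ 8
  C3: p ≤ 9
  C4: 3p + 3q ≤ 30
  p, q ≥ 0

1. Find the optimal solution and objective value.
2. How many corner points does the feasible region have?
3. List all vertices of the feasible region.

1. p = 5, q = 0, z = -40
2. 3
3. (0, 0), (5, 0), (0, 5)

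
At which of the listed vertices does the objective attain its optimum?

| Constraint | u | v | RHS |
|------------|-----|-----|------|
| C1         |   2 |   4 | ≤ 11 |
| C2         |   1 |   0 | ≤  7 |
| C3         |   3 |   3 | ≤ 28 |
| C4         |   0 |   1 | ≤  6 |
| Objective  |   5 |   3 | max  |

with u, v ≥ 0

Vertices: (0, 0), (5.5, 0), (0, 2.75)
(5.5, 0) with z = 27.5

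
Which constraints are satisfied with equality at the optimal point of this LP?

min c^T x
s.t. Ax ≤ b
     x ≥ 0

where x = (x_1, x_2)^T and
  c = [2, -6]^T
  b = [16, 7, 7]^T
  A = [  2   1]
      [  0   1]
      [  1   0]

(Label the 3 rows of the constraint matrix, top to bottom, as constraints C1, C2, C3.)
Optimal: x_1 = 0, x_2 = 7
Slack at optimum:
  C1: slack = 9
  C2: slack = 0 (binding)
  C3: slack = 7
  x_1 ≥ 0: x_1 = 0 (binding)
  x_2 ≥ 0: x_2 = 7
Binding constraints: C2, x_1 ≥ 0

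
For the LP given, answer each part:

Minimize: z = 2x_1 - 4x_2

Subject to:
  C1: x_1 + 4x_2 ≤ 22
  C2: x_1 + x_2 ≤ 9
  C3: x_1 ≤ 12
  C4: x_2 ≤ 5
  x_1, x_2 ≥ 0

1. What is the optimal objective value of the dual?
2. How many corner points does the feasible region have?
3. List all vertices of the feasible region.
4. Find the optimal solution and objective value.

1. -20 (by strong duality, equal to the primal optimum)
2. 5
3. (0, 0), (9, 0), (4.667, 4.333), (2, 5), (0, 5)
4. x_1 = 0, x_2 = 5, z = -20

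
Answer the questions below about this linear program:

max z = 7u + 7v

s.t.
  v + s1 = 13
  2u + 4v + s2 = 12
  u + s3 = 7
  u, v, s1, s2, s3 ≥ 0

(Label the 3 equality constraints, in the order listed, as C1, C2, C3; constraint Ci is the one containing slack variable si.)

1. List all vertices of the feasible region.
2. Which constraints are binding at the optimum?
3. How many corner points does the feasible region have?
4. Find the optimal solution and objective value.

1. (0, 0), (6, 0), (0, 3)
2. C2, v ≥ 0
3. 3
4. u = 6, v = 0, z = 42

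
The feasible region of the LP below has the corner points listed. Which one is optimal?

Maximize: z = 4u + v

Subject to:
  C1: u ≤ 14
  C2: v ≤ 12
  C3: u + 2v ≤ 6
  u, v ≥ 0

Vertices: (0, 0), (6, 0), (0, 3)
(6, 0) with z = 24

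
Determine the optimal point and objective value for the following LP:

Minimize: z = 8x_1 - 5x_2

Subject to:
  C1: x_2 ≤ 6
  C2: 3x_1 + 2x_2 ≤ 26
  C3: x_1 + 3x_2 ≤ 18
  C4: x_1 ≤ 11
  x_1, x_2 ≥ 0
x_1 = 0, x_2 = 6, z = -30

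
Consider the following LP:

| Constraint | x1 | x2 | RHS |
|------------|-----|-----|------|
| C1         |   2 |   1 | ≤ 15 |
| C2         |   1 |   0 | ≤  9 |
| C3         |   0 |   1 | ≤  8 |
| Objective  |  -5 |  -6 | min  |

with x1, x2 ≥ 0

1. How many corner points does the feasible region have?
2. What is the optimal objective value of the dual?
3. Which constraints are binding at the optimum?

1. 4
2. -65.5 (by strong duality, equal to the primal optimum)
3. C1, C3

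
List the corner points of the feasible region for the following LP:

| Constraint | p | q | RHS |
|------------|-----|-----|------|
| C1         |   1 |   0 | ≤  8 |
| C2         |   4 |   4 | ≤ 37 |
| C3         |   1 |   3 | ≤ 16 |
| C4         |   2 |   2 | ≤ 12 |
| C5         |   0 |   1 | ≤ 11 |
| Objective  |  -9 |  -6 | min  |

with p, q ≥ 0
Each vertex is the intersection of two constraint boundaries that also satisfies all remaining constraints:
  p = 0 and q = 0 → (0, 0)
  2p + 2q = 12 and q = 0 → (6, 0)
  p + 3q = 16 and 2p + 2q = 12 → (1, 5)
  p + 3q = 16 and p = 0 → (0, 5.333)

Vertices: (0, 0), (6, 0), (1, 5), (0, 5.333)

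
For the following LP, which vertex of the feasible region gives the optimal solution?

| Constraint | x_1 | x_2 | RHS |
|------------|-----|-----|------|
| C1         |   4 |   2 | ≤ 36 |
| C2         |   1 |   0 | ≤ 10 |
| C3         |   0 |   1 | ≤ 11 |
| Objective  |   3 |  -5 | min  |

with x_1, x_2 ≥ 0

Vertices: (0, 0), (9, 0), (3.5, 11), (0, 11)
Evaluating z = 3x_1 - 5x_2 at each vertex:
  (0, 0): z = 0
  (9, 0): z = 27
  (3.5, 11): z = -44.5
  (0, 11): z = -55

The smallest value is z = -55, attained at (0, 11).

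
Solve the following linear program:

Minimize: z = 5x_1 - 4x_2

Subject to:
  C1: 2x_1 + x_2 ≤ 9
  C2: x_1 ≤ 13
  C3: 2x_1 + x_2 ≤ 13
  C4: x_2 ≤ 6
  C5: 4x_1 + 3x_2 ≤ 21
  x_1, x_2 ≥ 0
Each vertex is the intersection of two constraint boundaries that also satisfies all remaining constraints:
  x_1 = 0 and x_2 = 0 → (0, 0)
  2x_1 + x_2 = 9 and x_2 = 0 → (4.5, 0)
  2x_1 + x_2 = 9 and 4x_1 + 3x_2 = 21 → (3, 3)
  x_2 = 6 and 4x_1 + 3x_2 = 21 → (0.75, 6)
  x_2 = 6 and x_1 = 0 → (0, 6)

Evaluating z = 5x_1 - 4x_2 at each vertex:
  (0, 0): z = 0
  (4.5, 0): z = 22.5
  (3, 3): z = 3
  (0.75, 6): z = -20.25
  (0, 6): z = -24

The minimum is at (0, 6) with z = -24.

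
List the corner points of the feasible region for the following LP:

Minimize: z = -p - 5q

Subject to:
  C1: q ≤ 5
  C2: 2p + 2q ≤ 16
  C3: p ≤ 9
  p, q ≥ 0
Each vertex is the intersection of two constraint boundaries that also satisfies all remaining constraints:
  p = 0 and q = 0 → (0, 0)
  2p + 2q = 16 and q = 0 → (8, 0)
  q = 5 and 2p + 2q = 16 → (3, 5)
  q = 5 and p = 0 → (0, 5)

Vertices: (0, 0), (8, 0), (3, 5), (0, 5)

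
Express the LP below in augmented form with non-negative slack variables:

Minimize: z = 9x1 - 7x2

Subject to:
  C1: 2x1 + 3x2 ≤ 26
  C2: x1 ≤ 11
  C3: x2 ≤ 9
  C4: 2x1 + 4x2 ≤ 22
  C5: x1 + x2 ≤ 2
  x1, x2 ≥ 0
min z = 9x1 - 7x2

s.t.
  2x1 + 3x2 + s1 = 26
  x1 + s2 = 11
  x2 + s3 = 9
  2x1 + 4x2 + s4 = 22
  x1 + x2 + s5 = 2
  x1, x2, s1, s2, s3, s4, s5 ≥ 0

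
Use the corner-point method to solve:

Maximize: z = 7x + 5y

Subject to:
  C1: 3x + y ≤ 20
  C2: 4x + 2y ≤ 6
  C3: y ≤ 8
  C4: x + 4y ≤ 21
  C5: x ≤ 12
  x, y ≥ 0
x = 0, y = 3, z = 15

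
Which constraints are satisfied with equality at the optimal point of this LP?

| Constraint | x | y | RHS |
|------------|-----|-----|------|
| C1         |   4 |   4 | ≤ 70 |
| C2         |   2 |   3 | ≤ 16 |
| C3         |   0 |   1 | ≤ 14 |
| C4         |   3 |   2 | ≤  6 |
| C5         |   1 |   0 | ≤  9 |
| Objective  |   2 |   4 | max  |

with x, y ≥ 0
Optimal: x = 0, y = 3
Slack at optimum:
  C1: slack = 58
  C2: slack = 7
  C3: slack = 11
  C4: slack = 0 (binding)
  C5: slack = 9
  x ≥ 0: x = 0 (binding)
  y ≥ 0: y = 3
Binding constraints: C4, x ≥ 0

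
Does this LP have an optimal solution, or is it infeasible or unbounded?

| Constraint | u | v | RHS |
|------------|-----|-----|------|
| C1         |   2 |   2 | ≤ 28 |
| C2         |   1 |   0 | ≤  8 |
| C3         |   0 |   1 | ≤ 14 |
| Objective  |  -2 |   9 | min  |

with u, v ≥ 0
The point (8, 0) satisfies every constraint, so the LP is feasible; the constraints give u ≤ 8 and v ≤ 14, which with u, v ≥ 0 keep the feasible region inside a bounded box. A feasible, bounded LP attains a finite optimum at a vertex.

Evaluating z = -2u + 9v at each vertex:
  (0, 0): z = 0
  (8, 0): z = -16
  (8, 6): z = 38
  (0, 14): z = 126

Feasible with finite optimum z* = -16 at (8, 0).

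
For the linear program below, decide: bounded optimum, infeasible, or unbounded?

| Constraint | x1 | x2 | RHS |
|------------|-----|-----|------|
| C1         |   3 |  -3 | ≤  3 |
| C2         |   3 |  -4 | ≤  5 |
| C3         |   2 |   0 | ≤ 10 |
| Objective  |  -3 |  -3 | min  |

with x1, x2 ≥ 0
Feasible point: (0, 0) satisfies every constraint, so the LP is feasible.
Direction d = (0, 1): for each constraint row a, a·d ≤ 0 —
  (3)(0) + (-3)(1) = -3 ≤ 0
  (3)(0) + (-4)(1) = -4 ≤ 0
  (2)(0) + (0)(1) = 0 ≤ 0
and d ≥ 0, so (0, 0) + t·d stays feasible for every t ≥ 0. Along this ray z = -3x1 - 3x2 changes by -3 per unit t, so z → −∞.

The LP is unbounded; z can be made arbitrarily small.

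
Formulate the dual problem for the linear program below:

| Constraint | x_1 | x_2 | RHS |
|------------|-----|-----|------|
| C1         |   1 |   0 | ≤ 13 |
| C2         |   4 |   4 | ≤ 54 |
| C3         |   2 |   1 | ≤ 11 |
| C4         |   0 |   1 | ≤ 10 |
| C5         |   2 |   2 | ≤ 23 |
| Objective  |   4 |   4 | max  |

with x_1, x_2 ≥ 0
Minimize: z = 13y1 + 54y2 + 11y3 + 10y4 + 23y5

Subject to:
  C1: -y1 - 4y2 - 2y3 - 2y5 ≤ -4
  C2: -4y2 - y3 - y4 - 2y5 ≤ -4
  y1, y2, y3, y4, y5 ≥ 0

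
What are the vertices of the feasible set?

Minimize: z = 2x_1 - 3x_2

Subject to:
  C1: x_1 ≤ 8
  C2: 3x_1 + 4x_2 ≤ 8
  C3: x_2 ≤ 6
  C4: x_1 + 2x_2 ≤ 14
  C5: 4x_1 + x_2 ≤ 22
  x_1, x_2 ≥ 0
Each vertex is the intersection of two constraint boundaries that also satisfies all remaining constraints:
  x_1 = 0 and x_2 = 0 → (0, 0)
  3x_1 + 4x_2 = 8 and x_2 = 0 → (2.667, 0)
  3x_1 + 4x_2 = 8 and x_1 = 0 → (0, 2)

Vertices: (0, 0), (2.667, 0), (0, 2)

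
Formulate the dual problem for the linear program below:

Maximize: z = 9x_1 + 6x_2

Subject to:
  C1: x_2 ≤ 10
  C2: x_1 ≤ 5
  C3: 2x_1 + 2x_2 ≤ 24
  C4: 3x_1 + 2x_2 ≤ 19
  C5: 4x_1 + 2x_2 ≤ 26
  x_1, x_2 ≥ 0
Minimize: z = 10y1 + 5y2 + 24y3 + 19y4 + 26y5

Subject to:
  C1: -y2 - 2y3 - 3y4 - 4y5 ≤ -9
  C2: -y1 - 2y3 - 2y4 - 2y5 ≤ -6
  y1, y2, y3, y4, y5 ≥ 0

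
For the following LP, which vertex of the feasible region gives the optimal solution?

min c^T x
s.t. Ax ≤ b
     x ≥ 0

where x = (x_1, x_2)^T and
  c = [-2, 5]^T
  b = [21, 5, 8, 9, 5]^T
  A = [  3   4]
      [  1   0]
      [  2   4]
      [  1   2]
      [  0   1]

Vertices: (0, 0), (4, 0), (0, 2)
(4, 0) with z = -8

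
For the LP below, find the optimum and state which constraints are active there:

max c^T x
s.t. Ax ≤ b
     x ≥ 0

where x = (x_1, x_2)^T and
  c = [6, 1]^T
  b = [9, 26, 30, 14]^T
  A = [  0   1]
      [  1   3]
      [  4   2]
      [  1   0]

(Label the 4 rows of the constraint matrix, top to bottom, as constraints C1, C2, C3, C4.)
Optimal: x_1 = 7.5, x_2 = 0
Binding: C3, x_2 ≥ 0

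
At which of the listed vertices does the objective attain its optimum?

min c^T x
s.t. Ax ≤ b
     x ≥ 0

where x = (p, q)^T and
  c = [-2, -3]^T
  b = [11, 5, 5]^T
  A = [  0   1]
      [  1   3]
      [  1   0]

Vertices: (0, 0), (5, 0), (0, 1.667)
(5, 0) with z = -10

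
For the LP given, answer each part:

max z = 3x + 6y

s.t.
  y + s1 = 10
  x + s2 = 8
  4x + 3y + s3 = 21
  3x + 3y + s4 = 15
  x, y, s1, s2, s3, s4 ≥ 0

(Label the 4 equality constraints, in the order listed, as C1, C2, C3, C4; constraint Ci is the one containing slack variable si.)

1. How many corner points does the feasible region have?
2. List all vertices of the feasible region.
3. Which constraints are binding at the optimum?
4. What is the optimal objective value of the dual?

1. 3
2. (0, 0), (5, 0), (0, 5)
3. C4, x ≥ 0
4. 30 (by strong duality, equal to the primal optimum)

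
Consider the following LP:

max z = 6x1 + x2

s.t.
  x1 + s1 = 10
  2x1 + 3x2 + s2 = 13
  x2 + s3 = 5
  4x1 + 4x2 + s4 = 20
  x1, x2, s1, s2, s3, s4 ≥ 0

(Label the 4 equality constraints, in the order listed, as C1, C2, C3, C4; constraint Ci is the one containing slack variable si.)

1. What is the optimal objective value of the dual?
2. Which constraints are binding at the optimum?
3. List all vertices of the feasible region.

1. 30 (by strong duality, equal to the primal optimum)
2. C4, x2 ≥ 0
3. (0, 0), (5, 0), (2, 3), (0, 4.333)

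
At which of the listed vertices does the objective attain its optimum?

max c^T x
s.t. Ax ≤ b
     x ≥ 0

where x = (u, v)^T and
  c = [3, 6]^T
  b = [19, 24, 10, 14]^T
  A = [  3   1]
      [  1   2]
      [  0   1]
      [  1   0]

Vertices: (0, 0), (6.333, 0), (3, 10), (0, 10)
(3, 10) with z = 69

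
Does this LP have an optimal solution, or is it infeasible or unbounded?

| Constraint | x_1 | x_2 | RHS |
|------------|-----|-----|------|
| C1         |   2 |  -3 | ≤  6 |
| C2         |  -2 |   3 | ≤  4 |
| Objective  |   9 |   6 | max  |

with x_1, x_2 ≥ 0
Feasible point: (0, 0) satisfies every constraint, so the LP is feasible.
Direction d = (3, 2): for each constraint row a, a·d ≤ 0 —
  (2)(3) + (-3)(2) = 0 ≤ 0
  (-2)(3) + (3)(2) = 0 ≤ 0
and d ≥ 0, so (0, 0) + t·d stays feasible for every t ≥ 0. Along this ray z = 9x_1 + 6x_2 changes by 39 per unit t, so z → +∞.

Unbounded: there is a feasible ray along which z → +∞.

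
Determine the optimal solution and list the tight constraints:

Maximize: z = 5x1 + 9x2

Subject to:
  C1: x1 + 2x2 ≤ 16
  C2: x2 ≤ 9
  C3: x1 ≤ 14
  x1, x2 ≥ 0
Optimal: x1 = 14, x2 = 1
Binding: C1, C3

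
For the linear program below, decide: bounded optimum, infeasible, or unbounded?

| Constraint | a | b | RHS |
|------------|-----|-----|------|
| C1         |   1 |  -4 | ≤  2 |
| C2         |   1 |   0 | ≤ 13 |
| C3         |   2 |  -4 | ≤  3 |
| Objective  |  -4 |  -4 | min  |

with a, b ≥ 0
Feasible point: (0, 0) satisfies every constraint, so the LP is feasible.
Direction d = (0, 1): for each constraint row a, a·d ≤ 0 —
  (1)(0) + (-4)(1) = -4 ≤ 0
  (1)(0) + (0)(1) = 0 ≤ 0
  (2)(0) + (-4)(1) = -4 ≤ 0
and d ≥ 0, so (0, 0) + t·d stays feasible for every t ≥ 0. Along this ray z = -4a - 4b changes by -4 per unit t, so z → −∞.

The LP is unbounded; z can be made arbitrarily small.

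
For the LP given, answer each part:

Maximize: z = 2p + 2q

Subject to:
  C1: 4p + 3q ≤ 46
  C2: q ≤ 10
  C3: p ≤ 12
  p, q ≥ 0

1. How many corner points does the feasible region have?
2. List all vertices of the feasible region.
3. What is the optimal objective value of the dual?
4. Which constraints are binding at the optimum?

1. 4
2. (0, 0), (11.5, 0), (4, 10), (0, 10)
3. 28 (by strong duality, equal to the primal optimum)
4. C1, C2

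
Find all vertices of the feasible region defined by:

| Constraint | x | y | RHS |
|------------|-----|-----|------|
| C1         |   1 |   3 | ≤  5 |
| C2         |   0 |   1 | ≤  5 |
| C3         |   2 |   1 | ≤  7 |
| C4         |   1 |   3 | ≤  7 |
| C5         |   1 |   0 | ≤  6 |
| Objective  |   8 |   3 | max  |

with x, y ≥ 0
Each vertex is the intersection of two constraint boundaries that also satisfies all remaining constraints:
  x = 0 and y = 0 → (0, 0)
  2x + y = 7 and y = 0 → (3.5, 0)
  x + 3y = 5 and 2x + y = 7 → (3.2, 0.6)
  x + 3y = 5 and x = 0 → (0, 1.667)

Vertices: (0, 0), (3.5, 0), (3.2, 0.6), (0, 1.667)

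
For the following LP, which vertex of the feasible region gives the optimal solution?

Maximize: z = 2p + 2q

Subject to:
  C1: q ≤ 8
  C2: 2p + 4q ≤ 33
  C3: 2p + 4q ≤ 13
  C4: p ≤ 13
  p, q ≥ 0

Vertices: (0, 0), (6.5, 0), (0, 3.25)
Evaluating z = 2p + 2q at each vertex:
  (0, 0): z = 0
  (6.5, 0): z = 13
  (0, 3.25): z = 6.5

The largest value is z = 13, attained at (6.5, 0).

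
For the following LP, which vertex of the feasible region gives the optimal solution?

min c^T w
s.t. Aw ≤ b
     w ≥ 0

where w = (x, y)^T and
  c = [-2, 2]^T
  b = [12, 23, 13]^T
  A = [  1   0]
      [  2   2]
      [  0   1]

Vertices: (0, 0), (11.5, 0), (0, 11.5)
Evaluating z = -2x + 2y at each vertex:
  (0, 0): z = 0
  (11.5, 0): z = -23
  (0, 11.5): z = 23

The smallest value is z = -23, attained at (11.5, 0).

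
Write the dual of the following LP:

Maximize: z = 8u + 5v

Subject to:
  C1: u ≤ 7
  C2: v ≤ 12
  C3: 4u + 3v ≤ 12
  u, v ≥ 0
Minimize: z = 7y1 + 12y2 + 12y3

Subject to:
  C1: -y1 - 4y3 ≤ -8
  C2: -y2 - 3y3 ≤ -5
  y1, y2, y3 ≥ 0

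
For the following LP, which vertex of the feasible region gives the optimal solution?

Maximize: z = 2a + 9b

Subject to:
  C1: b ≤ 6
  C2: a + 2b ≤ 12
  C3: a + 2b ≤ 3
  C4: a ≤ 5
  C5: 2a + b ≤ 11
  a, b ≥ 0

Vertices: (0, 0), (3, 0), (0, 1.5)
Evaluating z = 2a + 9b at each vertex:
  (0, 0): z = 0
  (3, 0): z = 6
  (0, 1.5): z = 13.5

The largest value is z = 13.5, attained at (0, 1.5).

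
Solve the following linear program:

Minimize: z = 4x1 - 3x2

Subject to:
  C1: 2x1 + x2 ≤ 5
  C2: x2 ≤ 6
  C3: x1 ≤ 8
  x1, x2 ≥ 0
Each vertex is the intersection of two constraint boundaries that also satisfies all remaining constraints:
  x1 = 0 and x2 = 0 → (0, 0)
  2x1 + x2 = 5 and x2 = 0 → (2.5, 0)
  2x1 + x2 = 5 and x1 = 0 → (0, 5)

Evaluating z = 4x1 - 3x2 at each vertex:
  (0, 0): z = 0
  (2.5, 0): z = 10
  (0, 5): z = -15

The minimum is at (0, 5) with z = -15.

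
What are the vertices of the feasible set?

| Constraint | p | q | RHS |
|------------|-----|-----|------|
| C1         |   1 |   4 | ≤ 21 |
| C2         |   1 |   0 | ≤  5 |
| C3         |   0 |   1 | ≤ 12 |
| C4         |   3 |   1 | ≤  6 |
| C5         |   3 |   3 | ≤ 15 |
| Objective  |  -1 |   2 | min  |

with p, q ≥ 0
Each vertex is the intersection of two constraint boundaries that also satisfies all remaining constraints:
  p = 0 and q = 0 → (0, 0)
  3p + q = 6 and q = 0 → (2, 0)
  3p + q = 6 and 3p + 3q = 15 → (0.5, 4.5)
  3p + 3q = 15 and p = 0 → (0, 5)

Vertices: (0, 0), (2, 0), (0.5, 4.5), (0, 5)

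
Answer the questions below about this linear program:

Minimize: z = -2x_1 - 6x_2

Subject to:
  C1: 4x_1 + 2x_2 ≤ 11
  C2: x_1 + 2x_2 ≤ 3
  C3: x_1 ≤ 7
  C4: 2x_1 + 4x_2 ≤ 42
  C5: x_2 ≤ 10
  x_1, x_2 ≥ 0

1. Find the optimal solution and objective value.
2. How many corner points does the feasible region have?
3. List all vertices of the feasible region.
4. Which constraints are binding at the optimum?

1. x_1 = 0, x_2 = 1.5, z = -9
2. 4
3. (0, 0), (2.75, 0), (2.667, 0.1667), (0, 1.5)
4. C2, x_1 ≥ 0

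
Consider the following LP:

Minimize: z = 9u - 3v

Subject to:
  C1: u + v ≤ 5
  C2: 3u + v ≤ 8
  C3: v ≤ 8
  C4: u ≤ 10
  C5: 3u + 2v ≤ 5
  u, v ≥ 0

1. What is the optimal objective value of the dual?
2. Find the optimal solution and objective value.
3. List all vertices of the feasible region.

1. -7.5 (by strong duality, equal to the primal optimum)
2. u = 0, v = 2.5, z = -7.5
3. (0, 0), (1.667, 0), (0, 2.5)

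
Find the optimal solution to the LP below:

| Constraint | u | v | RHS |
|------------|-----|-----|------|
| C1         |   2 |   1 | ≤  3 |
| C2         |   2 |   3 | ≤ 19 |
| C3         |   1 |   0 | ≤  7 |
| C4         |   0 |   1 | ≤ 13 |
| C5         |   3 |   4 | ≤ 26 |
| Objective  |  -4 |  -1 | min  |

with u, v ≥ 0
Each vertex is the intersection of two constraint boundaries that also satisfies all remaining constraints:
  u = 0 and v = 0 → (0, 0)
  2u + v = 3 and v = 0 → (1.5, 0)
  2u + v = 3 and u = 0 → (0, 3)

Evaluating z = -4u - v at each vertex:
  (0, 0): z = 0
  (1.5, 0): z = -6
  (0, 3): z = -3

The minimum is at (1.5, 0) with z = -6.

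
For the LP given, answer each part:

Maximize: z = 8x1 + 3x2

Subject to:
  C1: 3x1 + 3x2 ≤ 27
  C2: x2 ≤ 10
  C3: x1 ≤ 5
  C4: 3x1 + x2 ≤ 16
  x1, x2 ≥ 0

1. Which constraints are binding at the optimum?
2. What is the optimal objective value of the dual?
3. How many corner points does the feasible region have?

1. C1, C4
2. 44.5 (by strong duality, equal to the primal optimum)
3. 5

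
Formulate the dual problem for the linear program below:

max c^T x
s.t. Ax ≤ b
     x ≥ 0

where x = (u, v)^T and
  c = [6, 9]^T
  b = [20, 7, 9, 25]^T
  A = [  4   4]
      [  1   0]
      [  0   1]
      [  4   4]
Minimize: z = 20y1 + 7y2 + 9y3 + 25y4

Subject to:
  C1: -4y1 - y2 - 4y4 ≤ -6
  C2: -4y1 - y3 - 4y4 ≤ -9
  y1, y2, y3, y4 ≥ 0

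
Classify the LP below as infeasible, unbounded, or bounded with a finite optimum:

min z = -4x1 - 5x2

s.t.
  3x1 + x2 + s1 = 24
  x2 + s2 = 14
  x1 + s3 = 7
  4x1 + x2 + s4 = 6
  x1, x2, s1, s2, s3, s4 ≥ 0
The point (0, 6) satisfies every constraint, so the LP is feasible; the constraints give x1 ≤ 7 and x2 ≤ 14, which with x1, x2 ≥ 0 keep the feasible region inside a bounded box. A feasible, bounded LP attains a finite optimum at a vertex.

Evaluating z = -4x1 - 5x2 at each vertex:
  (0, 0): z = 0
  (1.5, 0): z = -6
  (0, 6): z = -30

Feasible with finite optimum z* = -30 at (0, 6).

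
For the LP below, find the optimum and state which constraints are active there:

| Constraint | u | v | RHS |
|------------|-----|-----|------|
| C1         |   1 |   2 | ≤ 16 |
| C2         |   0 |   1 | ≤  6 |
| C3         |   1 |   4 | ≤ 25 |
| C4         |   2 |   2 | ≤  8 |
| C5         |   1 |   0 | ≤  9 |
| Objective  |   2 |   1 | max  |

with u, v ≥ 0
Optimal: u = 4, v = 0
Binding: C4, v ≥ 0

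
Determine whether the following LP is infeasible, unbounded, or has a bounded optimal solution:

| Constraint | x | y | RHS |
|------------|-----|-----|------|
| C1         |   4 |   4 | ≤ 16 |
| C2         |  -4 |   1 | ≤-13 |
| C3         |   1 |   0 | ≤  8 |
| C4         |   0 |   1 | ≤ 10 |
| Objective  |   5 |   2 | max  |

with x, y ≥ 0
The point (4, 0) satisfies every constraint, so the LP is feasible; the constraints give x ≤ 8 and y ≤ 10, which with x, y ≥ 0 keep the feasible region inside a bounded box. A feasible, bounded LP attains a finite optimum at a vertex.

The LP has an optimal solution: (4, 0) with z = 20.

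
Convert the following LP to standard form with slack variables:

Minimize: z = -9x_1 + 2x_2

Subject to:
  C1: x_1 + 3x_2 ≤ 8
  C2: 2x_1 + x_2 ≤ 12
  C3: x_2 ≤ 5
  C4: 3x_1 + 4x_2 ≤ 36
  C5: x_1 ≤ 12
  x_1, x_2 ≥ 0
min z = -9x_1 + 2x_2

s.t.
  x_1 + 3x_2 + s1 = 8
  2x_1 + x_2 + s2 = 12
  x_2 + s3 = 5
  3x_1 + 4x_2 + s4 = 36
  x_1 + s5 = 12
  x_1, x_2, s1, s2, s3, s4, s5 ≥ 0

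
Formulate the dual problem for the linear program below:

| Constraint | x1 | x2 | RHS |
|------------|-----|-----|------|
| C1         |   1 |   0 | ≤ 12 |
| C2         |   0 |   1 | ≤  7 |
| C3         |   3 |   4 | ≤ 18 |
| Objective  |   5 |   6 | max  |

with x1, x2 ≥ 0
Minimize: z = 12y1 + 7y2 + 18y3

Subject to:
  C1: -y1 - 3y3 ≤ -5
  C2: -y2 - 4y3 ≤ -6
  y1, y2, y3 ≥ 0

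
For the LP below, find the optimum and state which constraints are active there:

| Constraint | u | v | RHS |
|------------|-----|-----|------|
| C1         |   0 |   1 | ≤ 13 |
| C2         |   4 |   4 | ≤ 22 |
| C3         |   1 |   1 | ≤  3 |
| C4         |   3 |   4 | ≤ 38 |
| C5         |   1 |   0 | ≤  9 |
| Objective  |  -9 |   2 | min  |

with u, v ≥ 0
Optimal: u = 3, v = 0
Slack at optimum:
  C1: slack = 13
  C2: slack = 10
  C3: slack = 0 (binding)
  C4: slack = 29
  C5: slack = 6
  u ≥ 0: u = 3
  v ≥ 0: v = 0 (binding)
Binding constraints: C3, v ≥ 0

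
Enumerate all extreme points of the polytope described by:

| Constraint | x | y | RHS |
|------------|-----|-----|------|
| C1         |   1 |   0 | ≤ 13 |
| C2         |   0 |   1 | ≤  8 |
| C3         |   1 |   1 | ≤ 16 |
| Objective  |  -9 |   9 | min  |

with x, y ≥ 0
Each vertex is the intersection of two constraint boundaries that also satisfies all remaining constraints:
  x = 0 and y = 0 → (0, 0)
  x = 13 and y = 0 → (13, 0)
  x = 13 and x + y = 16 → (13, 3)
  y = 8 and x + y = 16 → (8, 8)
  y = 8 and x = 0 → (0, 8)

Vertices: (0, 0), (13, 0), (13, 3), (8, 8), (0, 8)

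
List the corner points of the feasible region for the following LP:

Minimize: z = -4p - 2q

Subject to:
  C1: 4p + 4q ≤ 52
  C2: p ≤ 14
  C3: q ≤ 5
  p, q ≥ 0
Each vertex is the intersection of two constraint boundaries that also satisfies all remaining constraints:
  p = 0 and q = 0 → (0, 0)
  4p + 4q = 52 and q = 0 → (13, 0)
  4p + 4q = 52 and q = 5 → (8, 5)
  q = 5 and p = 0 → (0, 5)

Vertices: (0, 0), (13, 0), (8, 5), (0, 5)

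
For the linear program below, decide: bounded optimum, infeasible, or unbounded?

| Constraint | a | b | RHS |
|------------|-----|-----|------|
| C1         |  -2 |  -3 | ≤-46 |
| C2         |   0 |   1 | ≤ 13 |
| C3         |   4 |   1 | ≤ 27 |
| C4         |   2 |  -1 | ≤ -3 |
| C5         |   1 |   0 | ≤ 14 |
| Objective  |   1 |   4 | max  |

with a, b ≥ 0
The point (3.5, 13) satisfies every constraint, so the LP is feasible; the constraints give a ≤ 14 and b ≤ 13, which with a, b ≥ 0 keep the feasible region inside a bounded box. A feasible, bounded LP attains a finite optimum at a vertex.

The LP has an optimal solution: (3.5, 13) with z = 55.5.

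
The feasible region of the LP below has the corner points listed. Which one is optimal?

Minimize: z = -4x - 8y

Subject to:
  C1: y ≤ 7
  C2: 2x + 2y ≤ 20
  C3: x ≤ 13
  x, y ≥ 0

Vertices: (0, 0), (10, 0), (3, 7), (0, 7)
(3, 7) with z = -68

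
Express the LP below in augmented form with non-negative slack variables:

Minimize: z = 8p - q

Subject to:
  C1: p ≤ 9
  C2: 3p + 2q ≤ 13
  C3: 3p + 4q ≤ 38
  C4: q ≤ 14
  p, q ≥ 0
min z = 8p - q

s.t.
  p + s1 = 9
  3p + 2q + s2 = 13
  3p + 4q + s3 = 38
  q + s4 = 14
  p, q, s1, s2, s3, s4 ≥ 0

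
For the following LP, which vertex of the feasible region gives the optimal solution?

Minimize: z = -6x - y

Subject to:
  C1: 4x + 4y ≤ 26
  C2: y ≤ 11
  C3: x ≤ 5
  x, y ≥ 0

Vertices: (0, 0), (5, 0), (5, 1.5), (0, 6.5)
Evaluating z = -6x - y at each vertex:
  (0, 0): z = 0
  (5, 0): z = -30
  (5, 1.5): z = -31.5
  (0, 6.5): z = -6.5

The smallest value is z = -31.5, attained at (5, 1.5).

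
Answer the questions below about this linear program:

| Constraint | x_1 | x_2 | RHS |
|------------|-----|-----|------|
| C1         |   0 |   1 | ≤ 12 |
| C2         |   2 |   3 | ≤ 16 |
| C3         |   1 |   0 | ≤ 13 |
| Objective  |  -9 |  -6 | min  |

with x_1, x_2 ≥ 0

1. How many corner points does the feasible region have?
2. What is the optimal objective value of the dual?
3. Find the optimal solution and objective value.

1. 3
2. -72 (by strong duality, equal to the primal optimum)
3. x_1 = 8, x_2 = 0, z = -72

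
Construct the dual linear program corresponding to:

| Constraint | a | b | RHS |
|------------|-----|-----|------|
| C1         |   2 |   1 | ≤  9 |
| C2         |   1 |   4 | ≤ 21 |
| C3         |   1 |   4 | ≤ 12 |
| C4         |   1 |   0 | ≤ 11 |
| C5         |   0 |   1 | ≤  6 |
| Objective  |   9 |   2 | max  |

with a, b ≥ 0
Minimize: z = 9y1 + 21y2 + 12y3 + 11y4 + 6y5

Subject to:
  C1: -2y1 - y2 - y3 - y4 ≤ -9
  C2: -y1 - 4y2 - 4y3 - y5 ≤ -2
  y1, y2, y3, y4, y5 ≥ 0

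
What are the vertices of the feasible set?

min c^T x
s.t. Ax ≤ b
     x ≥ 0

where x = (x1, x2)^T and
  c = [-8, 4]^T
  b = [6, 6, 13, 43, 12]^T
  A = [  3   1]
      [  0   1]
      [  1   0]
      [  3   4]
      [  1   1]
Each vertex is the intersection of two constraint boundaries that also satisfies all remaining constraints:
  x1 = 0 and x2 = 0 → (0, 0)
  3x1 + x2 = 6 and x2 = 0 → (2, 0)
  3x1 + x2 = 6 and x2 = 6 → (0, 6)

Vertices: (0, 0), (2, 0), (0, 6)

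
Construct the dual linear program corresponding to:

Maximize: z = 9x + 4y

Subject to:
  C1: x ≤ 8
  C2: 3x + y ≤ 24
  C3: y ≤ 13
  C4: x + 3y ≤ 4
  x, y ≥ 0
Minimize: z = 8y1 + 24y2 + 13y3 + 4y4

Subject to:
  C1: -y1 - 3y2 - y4 ≤ -9
  C2: -y2 - y3 - 3y4 ≤ -4
  y1, y2, y3, y4 ≥ 0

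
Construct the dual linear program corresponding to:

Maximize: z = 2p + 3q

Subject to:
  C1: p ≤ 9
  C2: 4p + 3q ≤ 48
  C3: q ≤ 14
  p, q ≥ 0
Minimize: z = 9y1 + 48y2 + 14y3

Subject to:
  C1: -y1 - 4y2 ≤ -2
  C2: -3y2 - y3 ≤ -3
  y1, y2, y3 ≥ 0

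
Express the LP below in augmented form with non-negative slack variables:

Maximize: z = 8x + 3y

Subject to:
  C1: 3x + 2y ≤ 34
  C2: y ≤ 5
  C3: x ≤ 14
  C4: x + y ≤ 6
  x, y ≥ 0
max z = 8x + 3y

s.t.
  3x + 2y + s1 = 34
  y + s2 = 5
  x + s3 = 14
  x + y + s4 = 6
  x, y, s1, s2, s3, s4 ≥ 0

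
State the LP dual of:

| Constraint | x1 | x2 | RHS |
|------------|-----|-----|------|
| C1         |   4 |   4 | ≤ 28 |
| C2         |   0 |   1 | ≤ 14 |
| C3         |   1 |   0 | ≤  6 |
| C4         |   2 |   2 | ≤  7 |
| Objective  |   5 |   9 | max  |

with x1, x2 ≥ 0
Minimize: z = 28y1 + 14y2 + 6y3 + 7y4

Subject to:
  C1: -4y1 - y3 - 2y4 ≤ -5
  C2: -4y1 - y2 - 2y4 ≤ -9
  y1, y2, y3, y4 ≥ 0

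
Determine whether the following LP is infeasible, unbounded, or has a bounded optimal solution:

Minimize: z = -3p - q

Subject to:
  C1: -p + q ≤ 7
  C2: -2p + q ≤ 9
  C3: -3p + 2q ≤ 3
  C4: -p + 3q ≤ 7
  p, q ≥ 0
Feasible point: (0, 0) satisfies every constraint, so the LP is feasible.
Direction d = (1, 0): for each constraint row a, a·d ≤ 0 —
  (-1)(1) + (1)(0) = -1 ≤ 0
  (-2)(1) + (1)(0) = -2 ≤ 0
  (-3)(1) + (2)(0) = -3 ≤ 0
  (-1)(1) + (3)(0) = -1 ≤ 0
and d ≥ 0, so (0, 0) + t·d stays feasible for every t ≥ 0. Along this ray z = -3p - q changes by -3 per unit t, so z → −∞.

Unbounded: there is a feasible ray along which z → −∞.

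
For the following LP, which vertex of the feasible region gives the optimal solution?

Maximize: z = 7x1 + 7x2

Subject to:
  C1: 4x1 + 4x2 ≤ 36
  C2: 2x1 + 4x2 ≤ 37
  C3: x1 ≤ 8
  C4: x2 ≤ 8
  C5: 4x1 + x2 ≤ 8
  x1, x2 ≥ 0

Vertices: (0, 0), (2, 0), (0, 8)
Evaluating z = 7x1 + 7x2 at each vertex:
  (0, 0): z = 0
  (2, 0): z = 14
  (0, 8): z = 56

The largest value is z = 56, attained at (0, 8).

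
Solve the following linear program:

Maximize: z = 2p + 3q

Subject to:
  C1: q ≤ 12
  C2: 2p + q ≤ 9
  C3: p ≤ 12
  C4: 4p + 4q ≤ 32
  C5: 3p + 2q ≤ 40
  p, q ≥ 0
p = 0, q = 8, z = 24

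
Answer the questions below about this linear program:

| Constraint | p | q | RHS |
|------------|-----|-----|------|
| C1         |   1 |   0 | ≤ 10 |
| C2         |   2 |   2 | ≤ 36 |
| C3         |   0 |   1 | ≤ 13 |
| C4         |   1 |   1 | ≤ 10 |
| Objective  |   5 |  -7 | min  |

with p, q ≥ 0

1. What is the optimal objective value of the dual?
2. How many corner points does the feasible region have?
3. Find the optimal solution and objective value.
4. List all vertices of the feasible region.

1. -70 (by strong duality, equal to the primal optimum)
2. 3
3. p = 0, q = 10, z = -70
4. (0, 0), (10, 0), (0, 10)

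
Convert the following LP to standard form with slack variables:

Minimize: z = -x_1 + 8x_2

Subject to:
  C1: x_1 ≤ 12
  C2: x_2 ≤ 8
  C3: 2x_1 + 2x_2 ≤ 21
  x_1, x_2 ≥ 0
min z = -x_1 + 8x_2

s.t.
  x_1 + s1 = 12
  x_2 + s2 = 8
  2x_1 + 2x_2 + s3 = 21
  x_1, x_2, s1, s2, s3 ≥ 0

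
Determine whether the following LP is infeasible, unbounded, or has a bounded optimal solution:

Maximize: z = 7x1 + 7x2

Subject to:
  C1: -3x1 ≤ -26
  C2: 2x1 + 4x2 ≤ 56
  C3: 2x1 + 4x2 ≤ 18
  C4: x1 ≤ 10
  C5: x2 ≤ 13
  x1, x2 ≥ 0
The point (9, 0) satisfies every constraint, so the LP is feasible; the constraints give x1 ≤ 10 and x2 ≤ 13, which with x1, x2 ≥ 0 keep the feasible region inside a bounded box. A feasible, bounded LP attains a finite optimum at a vertex.

Evaluating z = 7x1 + 7x2 at each vertex:
  (8.667, 0): z = 60.67
  (9, 0): z = 63
  (8.667, 0.1667): z = 61.83

Feasible with finite optimum z* = 63 at (9, 0).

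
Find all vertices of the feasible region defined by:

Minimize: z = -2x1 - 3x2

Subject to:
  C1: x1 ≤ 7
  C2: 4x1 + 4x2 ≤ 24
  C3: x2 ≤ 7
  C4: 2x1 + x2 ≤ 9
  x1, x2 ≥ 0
Each vertex is the intersection of two constraint boundaries that also satisfies all remaining constraints:
  x1 = 0 and x2 = 0 → (0, 0)
  2x1 + x2 = 9 and x2 = 0 → (4.5, 0)
  4x1 + 4x2 = 24 and 2x1 + x2 = 9 → (3, 3)
  4x1 + 4x2 = 24 and x1 = 0 → (0, 6)

Vertices: (0, 0), (4.5, 0), (3, 3), (0, 6)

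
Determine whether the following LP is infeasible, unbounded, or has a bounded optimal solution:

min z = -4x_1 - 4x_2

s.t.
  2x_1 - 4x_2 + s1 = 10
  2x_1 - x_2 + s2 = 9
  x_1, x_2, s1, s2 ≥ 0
Feasible point: (0, 0) satisfies every constraint, so the LP is feasible.
Direction d = (0, 1): for each constraint row a, a·d ≤ 0 —
  (2)(0) + (-4)(1) = -4 ≤ 0
  (2)(0) + (-1)(1) = -1 ≤ 0
and d ≥ 0, so (0, 0) + t·d stays feasible for every t ≥ 0. Along this ray z = -4x_1 - 4x_2 changes by -4 per unit t, so z → −∞.

Unbounded: there is a feasible ray along which z → −∞.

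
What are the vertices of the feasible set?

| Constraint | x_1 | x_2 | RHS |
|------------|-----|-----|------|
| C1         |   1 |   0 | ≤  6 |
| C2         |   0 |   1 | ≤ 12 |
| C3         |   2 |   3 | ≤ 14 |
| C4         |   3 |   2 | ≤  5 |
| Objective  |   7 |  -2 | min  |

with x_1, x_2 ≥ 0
Each vertex is the intersection of two constraint boundaries that also satisfies all remaining constraints:
  x_1 = 0 and x_2 = 0 → (0, 0)
  3x_1 + 2x_2 = 5 and x_2 = 0 → (1.667, 0)
  3x_1 + 2x_2 = 5 and x_1 = 0 → (0, 2.5)

Vertices: (0, 0), (1.667, 0), (0, 2.5)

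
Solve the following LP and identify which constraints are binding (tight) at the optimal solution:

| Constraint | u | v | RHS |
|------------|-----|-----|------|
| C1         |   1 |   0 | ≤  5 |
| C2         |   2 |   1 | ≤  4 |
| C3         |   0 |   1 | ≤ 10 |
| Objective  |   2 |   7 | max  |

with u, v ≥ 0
Optimal: u = 0, v = 4
Slack at optimum:
  C1: slack = 5
  C2: slack = 0 (binding)
  C3: slack = 6
  u ≥ 0: u = 0 (binding)
  v ≥ 0: v = 4
Binding constraints: C2, u ≥ 0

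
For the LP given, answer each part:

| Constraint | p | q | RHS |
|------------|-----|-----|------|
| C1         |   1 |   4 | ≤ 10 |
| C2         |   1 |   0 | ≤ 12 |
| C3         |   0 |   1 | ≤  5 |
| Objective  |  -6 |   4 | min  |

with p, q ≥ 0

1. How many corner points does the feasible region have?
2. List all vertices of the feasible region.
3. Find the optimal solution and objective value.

1. 3
2. (0, 0), (10, 0), (0, 2.5)
3. p = 10, q = 0, z = -60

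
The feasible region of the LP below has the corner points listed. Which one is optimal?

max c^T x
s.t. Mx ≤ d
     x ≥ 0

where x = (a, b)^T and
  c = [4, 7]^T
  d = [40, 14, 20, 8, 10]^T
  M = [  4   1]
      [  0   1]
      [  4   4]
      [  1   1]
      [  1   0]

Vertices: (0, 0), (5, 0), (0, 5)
Evaluating z = 4a + 7b at each vertex:
  (0, 0): z = 0
  (5, 0): z = 20
  (0, 5): z = 35

The largest value is z = 35, attained at (0, 5).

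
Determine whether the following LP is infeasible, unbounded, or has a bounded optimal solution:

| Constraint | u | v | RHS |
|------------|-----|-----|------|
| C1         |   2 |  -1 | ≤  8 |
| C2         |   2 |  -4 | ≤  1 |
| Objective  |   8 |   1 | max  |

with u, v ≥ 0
Feasible point: (0, 0) satisfies every constraint, so the LP is feasible.
Direction d = (0, 1): for each constraint row a, a·d ≤ 0 —
  (2)(0) + (-1)(1) = -1 ≤ 0
  (2)(0) + (-4)(1) = -4 ≤ 0
and d ≥ 0, so (0, 0) + t·d stays feasible for every t ≥ 0. Along this ray z = 8u + v changes by 1 per unit t, so z → +∞.

Unbounded — the objective can increase without bound over the feasible region.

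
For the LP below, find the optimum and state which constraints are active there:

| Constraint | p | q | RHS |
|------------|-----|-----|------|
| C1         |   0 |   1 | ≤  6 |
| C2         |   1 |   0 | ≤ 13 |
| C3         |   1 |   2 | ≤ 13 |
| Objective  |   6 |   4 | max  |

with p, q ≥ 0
Optimal: p = 13, q = 0
Slack at optimum:
  C1: slack = 6
  C2: slack = 0 (binding)
  C3: slack = 0 (binding)
  p ≥ 0: p = 13
  q ≥ 0: q = 0 (binding)
Binding constraints: C2, C3, q ≥ 0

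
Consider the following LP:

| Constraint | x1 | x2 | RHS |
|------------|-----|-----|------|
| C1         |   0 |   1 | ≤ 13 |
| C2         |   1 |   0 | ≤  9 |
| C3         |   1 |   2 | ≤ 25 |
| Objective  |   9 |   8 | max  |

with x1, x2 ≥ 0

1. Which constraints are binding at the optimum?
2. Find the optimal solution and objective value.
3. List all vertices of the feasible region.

1. C2, C3
2. x1 = 9, x2 = 8, z = 145
3. (0, 0), (9, 0), (9, 8), (0, 12.5)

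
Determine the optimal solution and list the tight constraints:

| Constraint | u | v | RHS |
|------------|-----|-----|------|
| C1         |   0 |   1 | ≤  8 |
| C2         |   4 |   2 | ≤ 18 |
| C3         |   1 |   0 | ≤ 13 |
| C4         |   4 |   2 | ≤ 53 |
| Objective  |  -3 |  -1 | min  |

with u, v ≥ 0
Optimal: u = 4.5, v = 0
Slack at optimum:
  C1: slack = 8
  C2: slack = 0 (binding)
  C3: slack = 8.5
  C4: slack = 35
  u ≥ 0: u = 4.5
  v ≥ 0: v = 0 (binding)
Binding constraints: C2, v ≥ 0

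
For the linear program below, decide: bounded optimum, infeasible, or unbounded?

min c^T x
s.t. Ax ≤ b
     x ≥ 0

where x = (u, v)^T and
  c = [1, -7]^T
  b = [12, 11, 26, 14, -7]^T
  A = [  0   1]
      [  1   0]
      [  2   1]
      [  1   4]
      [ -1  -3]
The point (0, 3.5) satisfies every constraint, so the LP is feasible; the constraints give u ≤ 11 and v ≤ 12, which with u, v ≥ 0 keep the feasible region inside a bounded box. A feasible, bounded LP attains a finite optimum at a vertex.

Evaluating z = u - 7v at each vertex:
  (7, 0): z = 7
  (11, 0): z = 11
  (11, 0.75): z = 5.75
  (0, 3.5): z = -24.5
  (0, 2.333): z = -16.33

The LP has an optimal solution: (0, 3.5) with z = -24.5.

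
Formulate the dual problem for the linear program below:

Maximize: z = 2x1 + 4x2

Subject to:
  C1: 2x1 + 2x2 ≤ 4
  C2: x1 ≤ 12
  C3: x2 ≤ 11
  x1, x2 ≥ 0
Minimize: z = 4y1 + 12y2 + 11y3

Subject to:
  C1: -2y1 - y2 ≤ -2
  C2: -2y1 - y3 ≤ -4
  y1, y2, y3 ≥ 0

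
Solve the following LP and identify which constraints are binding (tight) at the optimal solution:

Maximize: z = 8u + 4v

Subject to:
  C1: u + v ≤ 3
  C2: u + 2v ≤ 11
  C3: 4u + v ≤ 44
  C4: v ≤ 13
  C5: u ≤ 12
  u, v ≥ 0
Optimal: u = 3, v = 0
Slack at optimum:
  C1: slack = 0 (binding)
  C2: slack = 8
  C3: slack = 32
  C4: slack = 13
  C5: slack = 9
  u ≥ 0: u = 3
  v ≥ 0: v = 0 (binding)
Binding constraints: C1, v ≥ 0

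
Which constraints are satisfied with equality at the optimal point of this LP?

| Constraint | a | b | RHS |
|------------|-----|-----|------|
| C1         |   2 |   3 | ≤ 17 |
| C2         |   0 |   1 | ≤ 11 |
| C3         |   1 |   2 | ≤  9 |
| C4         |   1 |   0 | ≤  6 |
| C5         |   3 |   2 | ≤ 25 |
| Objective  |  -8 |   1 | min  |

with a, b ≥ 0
Optimal: a = 6, b = 0
Binding: C4, b ≥ 0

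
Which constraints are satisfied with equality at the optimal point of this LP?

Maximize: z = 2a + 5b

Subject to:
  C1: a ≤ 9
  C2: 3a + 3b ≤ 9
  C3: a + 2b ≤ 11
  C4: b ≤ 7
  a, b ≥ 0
Optimal: a = 0, b = 3
Slack at optimum:
  C1: slack = 9
  C2: slack = 0 (binding)
  C3: slack = 5
  C4: slack = 4
  a ≥ 0: a = 0 (binding)
  b ≥ 0: b = 3
Binding constraints: C2, a ≥ 0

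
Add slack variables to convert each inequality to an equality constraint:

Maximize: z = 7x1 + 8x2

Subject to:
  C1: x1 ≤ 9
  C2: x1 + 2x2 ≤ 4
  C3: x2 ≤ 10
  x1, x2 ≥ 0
max z = 7x1 + 8x2

s.t.
  x1 + s1 = 9
  x1 + 2x2 + s2 = 4
  x2 + s3 = 10
  x1, x2, s1, s2, s3 ≥ 0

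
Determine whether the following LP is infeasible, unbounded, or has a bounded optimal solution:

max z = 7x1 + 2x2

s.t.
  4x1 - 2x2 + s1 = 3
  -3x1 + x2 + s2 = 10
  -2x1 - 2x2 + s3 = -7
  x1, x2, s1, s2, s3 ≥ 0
Feasible point: (0, 4) satisfies every constraint, so the LP is feasible.
Direction d = (1, 2): for each constraint row a, a·d ≤ 0 —
  (4)(1) + (-2)(2) = 0 ≤ 0
  (-3)(1) + (1)(2) = -1 ≤ 0
  (-2)(1) + (-2)(2) = -6 ≤ 0
and d ≥ 0, so (0, 4) + t·d stays feasible for every t ≥ 0. Along this ray z = 7x1 + 2x2 changes by 11 per unit t, so z → +∞.

Unbounded: there is a feasible ray along which z → +∞.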